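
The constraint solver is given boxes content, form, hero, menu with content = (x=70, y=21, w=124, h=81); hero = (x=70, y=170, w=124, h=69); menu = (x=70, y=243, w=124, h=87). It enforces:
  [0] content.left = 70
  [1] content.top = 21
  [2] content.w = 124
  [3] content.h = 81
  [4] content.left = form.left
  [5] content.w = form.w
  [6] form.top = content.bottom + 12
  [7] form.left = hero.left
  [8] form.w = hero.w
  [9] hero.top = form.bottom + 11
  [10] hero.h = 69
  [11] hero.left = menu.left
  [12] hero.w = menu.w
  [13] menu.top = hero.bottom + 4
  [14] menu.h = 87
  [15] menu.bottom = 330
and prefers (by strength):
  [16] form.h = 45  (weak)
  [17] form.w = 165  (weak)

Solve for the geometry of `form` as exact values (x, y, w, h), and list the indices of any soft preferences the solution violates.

form = (x=70, y=114, w=124, h=45)
violated soft preferences: 17

1. form.x = 70  [content.left = form.left]
2. form.w = 124  [content.w = form.w]
3. form.y = 114  [form.top = content.bottom + 12]
4. form.h = 45  [hero.top = form.bottom + 11]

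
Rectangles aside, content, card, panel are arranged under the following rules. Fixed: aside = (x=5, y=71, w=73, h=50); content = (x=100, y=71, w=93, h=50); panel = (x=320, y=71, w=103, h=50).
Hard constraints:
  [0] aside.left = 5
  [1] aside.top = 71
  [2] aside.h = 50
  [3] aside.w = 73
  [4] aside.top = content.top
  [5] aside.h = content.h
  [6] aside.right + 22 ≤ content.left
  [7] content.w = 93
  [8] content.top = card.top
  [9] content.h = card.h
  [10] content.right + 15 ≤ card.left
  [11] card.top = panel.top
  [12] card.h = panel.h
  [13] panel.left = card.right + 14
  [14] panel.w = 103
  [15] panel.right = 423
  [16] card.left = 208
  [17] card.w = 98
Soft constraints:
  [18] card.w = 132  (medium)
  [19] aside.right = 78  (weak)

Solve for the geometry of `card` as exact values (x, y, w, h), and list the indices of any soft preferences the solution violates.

card = (x=208, y=71, w=98, h=50)
violated soft preferences: 18

1. card.y = 71  [content.top = card.top]
2. card.h = 50  [content.h = card.h]
3. card.x = 208  [card.left = 208]
4. card.w = 98  [card.w = 98]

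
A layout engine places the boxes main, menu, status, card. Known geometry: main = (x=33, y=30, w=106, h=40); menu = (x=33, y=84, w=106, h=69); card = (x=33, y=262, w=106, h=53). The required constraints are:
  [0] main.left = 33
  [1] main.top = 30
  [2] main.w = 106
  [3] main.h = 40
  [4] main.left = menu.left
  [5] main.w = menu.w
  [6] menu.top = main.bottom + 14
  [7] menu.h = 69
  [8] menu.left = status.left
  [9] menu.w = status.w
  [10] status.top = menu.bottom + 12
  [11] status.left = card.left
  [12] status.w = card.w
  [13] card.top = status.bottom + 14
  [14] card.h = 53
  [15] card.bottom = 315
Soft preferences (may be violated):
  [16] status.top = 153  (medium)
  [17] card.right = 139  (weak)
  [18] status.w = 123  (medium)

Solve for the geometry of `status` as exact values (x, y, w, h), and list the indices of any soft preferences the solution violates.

1. status.x = 33  [menu.left = status.left]
2. status.w = 106  [menu.w = status.w]
3. status.y = 165  [status.top = menu.bottom + 12]
4. status.h = 83  [card.top = status.bottom + 14]

status = (x=33, y=165, w=106, h=83)
violated soft preferences: 16, 18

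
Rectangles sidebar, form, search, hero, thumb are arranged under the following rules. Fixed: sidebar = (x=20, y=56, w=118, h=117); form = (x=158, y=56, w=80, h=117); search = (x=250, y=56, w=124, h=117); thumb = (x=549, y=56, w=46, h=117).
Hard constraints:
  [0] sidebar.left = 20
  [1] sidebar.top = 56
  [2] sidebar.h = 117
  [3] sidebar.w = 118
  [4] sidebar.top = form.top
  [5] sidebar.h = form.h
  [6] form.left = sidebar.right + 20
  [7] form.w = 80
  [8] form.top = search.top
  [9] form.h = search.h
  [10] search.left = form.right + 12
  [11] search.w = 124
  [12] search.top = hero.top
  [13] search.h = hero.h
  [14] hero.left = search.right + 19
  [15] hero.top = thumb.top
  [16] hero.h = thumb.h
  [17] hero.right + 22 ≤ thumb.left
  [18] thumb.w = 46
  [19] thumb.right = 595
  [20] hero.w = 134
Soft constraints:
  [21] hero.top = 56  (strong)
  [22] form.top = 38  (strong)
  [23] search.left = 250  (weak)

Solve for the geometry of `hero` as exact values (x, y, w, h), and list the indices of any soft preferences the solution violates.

1. hero.y = 56  [search.top = hero.top]
2. hero.h = 117  [search.h = hero.h]
3. hero.x = 393  [hero.left = search.right + 19]
4. hero.w = 134  [hero.w = 134]

hero = (x=393, y=56, w=134, h=117)
violated soft preferences: 22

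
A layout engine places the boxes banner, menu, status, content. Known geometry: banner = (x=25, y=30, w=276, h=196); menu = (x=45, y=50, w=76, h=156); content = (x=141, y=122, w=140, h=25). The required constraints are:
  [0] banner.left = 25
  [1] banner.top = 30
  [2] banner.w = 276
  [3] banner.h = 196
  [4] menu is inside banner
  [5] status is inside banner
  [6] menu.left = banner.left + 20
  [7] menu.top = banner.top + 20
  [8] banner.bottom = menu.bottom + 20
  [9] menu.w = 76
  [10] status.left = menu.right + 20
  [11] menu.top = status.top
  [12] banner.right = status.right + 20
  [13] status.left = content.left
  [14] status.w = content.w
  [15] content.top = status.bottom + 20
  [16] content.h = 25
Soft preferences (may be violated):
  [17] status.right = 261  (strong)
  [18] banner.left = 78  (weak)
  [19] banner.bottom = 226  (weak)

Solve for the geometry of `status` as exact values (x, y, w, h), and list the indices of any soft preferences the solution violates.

status = (x=141, y=50, w=140, h=52)
violated soft preferences: 17, 18

1. status.x = 141  [status.left = menu.right + 20]
2. status.y = 50  [menu.top = status.top]
3. status.w = 140  [banner.right = status.right + 20]
4. status.h = 52  [content.top = status.bottom + 20]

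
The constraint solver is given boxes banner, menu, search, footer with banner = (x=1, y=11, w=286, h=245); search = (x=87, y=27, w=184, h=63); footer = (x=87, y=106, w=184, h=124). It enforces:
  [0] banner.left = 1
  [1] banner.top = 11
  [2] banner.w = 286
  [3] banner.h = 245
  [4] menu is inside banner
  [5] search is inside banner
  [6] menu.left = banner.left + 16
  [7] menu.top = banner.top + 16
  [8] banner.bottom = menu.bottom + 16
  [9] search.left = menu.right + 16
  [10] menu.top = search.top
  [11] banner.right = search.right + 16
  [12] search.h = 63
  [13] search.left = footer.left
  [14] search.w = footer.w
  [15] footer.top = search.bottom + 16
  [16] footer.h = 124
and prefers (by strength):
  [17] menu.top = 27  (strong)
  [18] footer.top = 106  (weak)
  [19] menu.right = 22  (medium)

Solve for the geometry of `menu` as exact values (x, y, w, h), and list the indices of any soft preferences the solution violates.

menu = (x=17, y=27, w=54, h=213)
violated soft preferences: 19

1. menu.x = 17  [menu.left = banner.left + 16]
2. menu.y = 27  [menu.top = banner.top + 16]
3. menu.h = 213  [banner.bottom = menu.bottom + 16]
4. menu.w = 54  [search.left = menu.right + 16]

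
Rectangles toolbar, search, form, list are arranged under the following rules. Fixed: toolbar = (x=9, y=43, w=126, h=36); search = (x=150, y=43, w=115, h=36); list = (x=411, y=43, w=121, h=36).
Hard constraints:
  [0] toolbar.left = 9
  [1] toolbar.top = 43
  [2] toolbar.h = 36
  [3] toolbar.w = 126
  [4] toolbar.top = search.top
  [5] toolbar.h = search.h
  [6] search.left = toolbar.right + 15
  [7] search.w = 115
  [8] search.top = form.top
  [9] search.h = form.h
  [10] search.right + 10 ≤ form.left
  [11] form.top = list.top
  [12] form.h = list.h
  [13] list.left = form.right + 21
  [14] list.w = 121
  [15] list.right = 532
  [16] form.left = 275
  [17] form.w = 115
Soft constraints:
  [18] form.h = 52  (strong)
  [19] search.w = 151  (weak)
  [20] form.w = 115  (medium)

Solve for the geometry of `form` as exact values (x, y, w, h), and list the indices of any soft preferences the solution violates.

1. form.y = 43  [search.top = form.top]
2. form.h = 36  [search.h = form.h]
3. form.x = 275  [form.left = 275]
4. form.w = 115  [form.w = 115]

form = (x=275, y=43, w=115, h=36)
violated soft preferences: 18, 19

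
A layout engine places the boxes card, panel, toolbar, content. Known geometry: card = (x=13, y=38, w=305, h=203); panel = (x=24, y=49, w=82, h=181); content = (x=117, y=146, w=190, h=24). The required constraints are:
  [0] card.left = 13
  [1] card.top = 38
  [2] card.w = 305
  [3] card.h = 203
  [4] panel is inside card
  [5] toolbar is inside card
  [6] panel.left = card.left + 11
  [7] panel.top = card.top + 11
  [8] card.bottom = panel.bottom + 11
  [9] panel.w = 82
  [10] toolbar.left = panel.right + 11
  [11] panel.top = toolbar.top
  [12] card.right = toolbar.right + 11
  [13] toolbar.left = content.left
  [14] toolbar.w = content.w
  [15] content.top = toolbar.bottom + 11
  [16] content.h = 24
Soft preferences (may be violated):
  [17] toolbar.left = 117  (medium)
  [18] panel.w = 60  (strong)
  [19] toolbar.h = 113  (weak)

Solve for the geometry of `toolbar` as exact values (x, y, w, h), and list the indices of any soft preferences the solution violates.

toolbar = (x=117, y=49, w=190, h=86)
violated soft preferences: 18, 19

1. toolbar.x = 117  [toolbar.left = panel.right + 11]
2. toolbar.y = 49  [panel.top = toolbar.top]
3. toolbar.w = 190  [card.right = toolbar.right + 11]
4. toolbar.h = 86  [content.top = toolbar.bottom + 11]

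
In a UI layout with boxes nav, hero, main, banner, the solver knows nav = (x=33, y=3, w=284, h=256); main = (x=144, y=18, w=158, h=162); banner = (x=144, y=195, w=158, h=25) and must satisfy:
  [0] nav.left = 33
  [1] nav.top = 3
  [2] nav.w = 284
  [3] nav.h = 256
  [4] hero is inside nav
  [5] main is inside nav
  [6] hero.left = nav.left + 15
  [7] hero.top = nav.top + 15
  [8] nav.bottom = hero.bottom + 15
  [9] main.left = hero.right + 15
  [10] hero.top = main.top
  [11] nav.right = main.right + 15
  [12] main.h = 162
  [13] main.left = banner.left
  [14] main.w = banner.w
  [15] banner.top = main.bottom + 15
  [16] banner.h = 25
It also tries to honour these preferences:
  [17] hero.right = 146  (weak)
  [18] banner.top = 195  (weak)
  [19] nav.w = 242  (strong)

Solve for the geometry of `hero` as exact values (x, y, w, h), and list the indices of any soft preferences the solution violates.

hero = (x=48, y=18, w=81, h=226)
violated soft preferences: 17, 19

1. hero.x = 48  [hero.left = nav.left + 15]
2. hero.y = 18  [hero.top = nav.top + 15]
3. hero.h = 226  [nav.bottom = hero.bottom + 15]
4. hero.w = 81  [main.left = hero.right + 15]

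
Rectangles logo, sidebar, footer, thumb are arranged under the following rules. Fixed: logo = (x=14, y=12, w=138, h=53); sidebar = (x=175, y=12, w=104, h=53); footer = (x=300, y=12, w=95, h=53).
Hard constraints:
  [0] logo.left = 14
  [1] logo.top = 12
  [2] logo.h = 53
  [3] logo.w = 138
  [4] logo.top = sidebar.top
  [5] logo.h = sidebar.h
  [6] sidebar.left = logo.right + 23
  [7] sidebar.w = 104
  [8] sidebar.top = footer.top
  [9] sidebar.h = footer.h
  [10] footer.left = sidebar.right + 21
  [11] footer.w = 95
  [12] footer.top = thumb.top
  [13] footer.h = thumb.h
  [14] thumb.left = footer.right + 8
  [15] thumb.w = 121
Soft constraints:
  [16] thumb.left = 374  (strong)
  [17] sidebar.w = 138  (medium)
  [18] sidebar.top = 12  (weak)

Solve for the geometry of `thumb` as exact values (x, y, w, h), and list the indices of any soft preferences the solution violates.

thumb = (x=403, y=12, w=121, h=53)
violated soft preferences: 16, 17

1. thumb.y = 12  [footer.top = thumb.top]
2. thumb.h = 53  [footer.h = thumb.h]
3. thumb.x = 403  [thumb.left = footer.right + 8]
4. thumb.w = 121  [thumb.w = 121]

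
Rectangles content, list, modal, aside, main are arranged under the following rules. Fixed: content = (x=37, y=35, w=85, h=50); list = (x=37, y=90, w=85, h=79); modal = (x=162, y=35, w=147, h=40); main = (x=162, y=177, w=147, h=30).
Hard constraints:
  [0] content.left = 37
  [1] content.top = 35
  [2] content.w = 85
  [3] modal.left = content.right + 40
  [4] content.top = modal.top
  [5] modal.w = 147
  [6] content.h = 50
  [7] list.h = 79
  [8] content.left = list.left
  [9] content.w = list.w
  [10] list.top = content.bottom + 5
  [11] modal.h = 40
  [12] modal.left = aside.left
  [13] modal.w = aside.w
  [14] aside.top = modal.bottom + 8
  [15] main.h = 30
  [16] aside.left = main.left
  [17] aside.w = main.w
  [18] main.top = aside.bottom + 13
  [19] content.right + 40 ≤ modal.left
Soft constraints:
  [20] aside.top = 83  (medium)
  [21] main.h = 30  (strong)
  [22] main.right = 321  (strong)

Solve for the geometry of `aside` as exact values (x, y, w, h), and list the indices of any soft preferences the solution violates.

aside = (x=162, y=83, w=147, h=81)
violated soft preferences: 22

1. aside.x = 162  [modal.left = aside.left]
2. aside.w = 147  [modal.w = aside.w]
3. aside.y = 83  [aside.top = modal.bottom + 8]
4. aside.h = 81  [main.top = aside.bottom + 13]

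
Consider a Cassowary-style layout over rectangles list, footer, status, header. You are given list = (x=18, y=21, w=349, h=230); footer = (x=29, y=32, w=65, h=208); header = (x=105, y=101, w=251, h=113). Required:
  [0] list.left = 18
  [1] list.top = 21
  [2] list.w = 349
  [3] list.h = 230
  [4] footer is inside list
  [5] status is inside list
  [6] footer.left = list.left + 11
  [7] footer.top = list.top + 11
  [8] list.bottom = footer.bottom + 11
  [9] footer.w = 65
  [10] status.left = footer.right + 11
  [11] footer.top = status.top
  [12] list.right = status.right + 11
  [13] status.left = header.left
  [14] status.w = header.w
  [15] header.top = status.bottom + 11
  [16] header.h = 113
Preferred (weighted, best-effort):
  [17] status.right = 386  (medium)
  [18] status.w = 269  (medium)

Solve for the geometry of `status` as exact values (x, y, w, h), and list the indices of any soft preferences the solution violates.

1. status.x = 105  [status.left = footer.right + 11]
2. status.y = 32  [footer.top = status.top]
3. status.w = 251  [list.right = status.right + 11]
4. status.h = 58  [header.top = status.bottom + 11]

status = (x=105, y=32, w=251, h=58)
violated soft preferences: 17, 18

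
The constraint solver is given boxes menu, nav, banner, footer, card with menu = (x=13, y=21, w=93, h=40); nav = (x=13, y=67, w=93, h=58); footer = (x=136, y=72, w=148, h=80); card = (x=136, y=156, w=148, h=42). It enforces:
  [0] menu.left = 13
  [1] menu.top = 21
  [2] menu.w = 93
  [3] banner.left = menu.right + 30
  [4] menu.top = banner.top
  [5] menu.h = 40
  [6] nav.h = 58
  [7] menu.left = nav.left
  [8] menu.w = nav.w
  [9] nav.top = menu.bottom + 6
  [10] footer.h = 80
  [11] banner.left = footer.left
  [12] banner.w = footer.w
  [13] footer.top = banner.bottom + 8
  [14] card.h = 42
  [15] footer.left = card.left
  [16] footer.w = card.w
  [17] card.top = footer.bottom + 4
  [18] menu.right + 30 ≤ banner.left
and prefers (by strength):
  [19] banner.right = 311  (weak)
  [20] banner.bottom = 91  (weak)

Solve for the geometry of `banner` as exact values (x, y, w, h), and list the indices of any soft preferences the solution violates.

banner = (x=136, y=21, w=148, h=43)
violated soft preferences: 19, 20

1. banner.x = 136  [banner.left = menu.right + 30]
2. banner.y = 21  [menu.top = banner.top]
3. banner.w = 148  [banner.w = footer.w]
4. banner.h = 43  [footer.top = banner.bottom + 8]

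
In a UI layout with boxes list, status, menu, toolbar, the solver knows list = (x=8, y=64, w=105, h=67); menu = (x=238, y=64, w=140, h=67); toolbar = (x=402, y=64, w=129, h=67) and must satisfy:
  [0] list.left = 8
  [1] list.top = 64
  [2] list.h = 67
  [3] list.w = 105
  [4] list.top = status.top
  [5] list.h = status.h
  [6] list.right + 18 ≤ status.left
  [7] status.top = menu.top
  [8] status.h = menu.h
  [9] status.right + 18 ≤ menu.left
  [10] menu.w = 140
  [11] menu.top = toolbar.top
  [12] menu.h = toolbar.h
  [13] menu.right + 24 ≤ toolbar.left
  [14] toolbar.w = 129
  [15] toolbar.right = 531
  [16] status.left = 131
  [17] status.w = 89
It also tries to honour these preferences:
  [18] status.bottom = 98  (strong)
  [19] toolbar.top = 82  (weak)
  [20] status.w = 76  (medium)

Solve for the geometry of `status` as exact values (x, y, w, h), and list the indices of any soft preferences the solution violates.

status = (x=131, y=64, w=89, h=67)
violated soft preferences: 18, 19, 20

1. status.y = 64  [list.top = status.top]
2. status.h = 67  [list.h = status.h]
3. status.x = 131  [status.left = 131]
4. status.w = 89  [status.w = 89]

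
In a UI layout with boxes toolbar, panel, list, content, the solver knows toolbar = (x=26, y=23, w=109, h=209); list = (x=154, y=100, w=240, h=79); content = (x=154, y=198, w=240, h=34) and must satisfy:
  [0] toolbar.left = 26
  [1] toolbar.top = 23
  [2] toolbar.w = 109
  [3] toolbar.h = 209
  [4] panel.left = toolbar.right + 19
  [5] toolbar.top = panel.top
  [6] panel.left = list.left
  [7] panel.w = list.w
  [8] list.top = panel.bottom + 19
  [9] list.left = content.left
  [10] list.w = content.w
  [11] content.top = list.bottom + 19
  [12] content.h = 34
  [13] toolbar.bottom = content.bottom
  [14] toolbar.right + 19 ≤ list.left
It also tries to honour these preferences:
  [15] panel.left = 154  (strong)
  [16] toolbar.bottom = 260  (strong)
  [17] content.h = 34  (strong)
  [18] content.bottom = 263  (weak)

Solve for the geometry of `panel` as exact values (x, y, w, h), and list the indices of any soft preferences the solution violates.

panel = (x=154, y=23, w=240, h=58)
violated soft preferences: 16, 18

1. panel.x = 154  [panel.left = toolbar.right + 19]
2. panel.y = 23  [toolbar.top = panel.top]
3. panel.w = 240  [panel.w = list.w]
4. panel.h = 58  [list.top = panel.bottom + 19]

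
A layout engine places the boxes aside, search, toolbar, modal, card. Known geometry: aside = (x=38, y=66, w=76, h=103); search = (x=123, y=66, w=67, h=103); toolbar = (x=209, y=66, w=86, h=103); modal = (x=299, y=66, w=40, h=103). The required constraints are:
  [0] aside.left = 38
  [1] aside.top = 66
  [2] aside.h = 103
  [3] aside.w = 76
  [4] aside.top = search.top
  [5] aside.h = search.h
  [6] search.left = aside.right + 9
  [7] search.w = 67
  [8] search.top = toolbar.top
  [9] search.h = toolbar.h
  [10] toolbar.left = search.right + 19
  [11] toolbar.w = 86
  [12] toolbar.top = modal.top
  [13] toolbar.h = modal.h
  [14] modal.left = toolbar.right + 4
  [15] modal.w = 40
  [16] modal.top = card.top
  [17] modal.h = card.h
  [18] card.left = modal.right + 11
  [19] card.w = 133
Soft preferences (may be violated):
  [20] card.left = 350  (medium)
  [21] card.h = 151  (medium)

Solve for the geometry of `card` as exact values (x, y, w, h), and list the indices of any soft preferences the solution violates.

1. card.y = 66  [modal.top = card.top]
2. card.h = 103  [modal.h = card.h]
3. card.x = 350  [card.left = modal.right + 11]
4. card.w = 133  [card.w = 133]

card = (x=350, y=66, w=133, h=103)
violated soft preferences: 21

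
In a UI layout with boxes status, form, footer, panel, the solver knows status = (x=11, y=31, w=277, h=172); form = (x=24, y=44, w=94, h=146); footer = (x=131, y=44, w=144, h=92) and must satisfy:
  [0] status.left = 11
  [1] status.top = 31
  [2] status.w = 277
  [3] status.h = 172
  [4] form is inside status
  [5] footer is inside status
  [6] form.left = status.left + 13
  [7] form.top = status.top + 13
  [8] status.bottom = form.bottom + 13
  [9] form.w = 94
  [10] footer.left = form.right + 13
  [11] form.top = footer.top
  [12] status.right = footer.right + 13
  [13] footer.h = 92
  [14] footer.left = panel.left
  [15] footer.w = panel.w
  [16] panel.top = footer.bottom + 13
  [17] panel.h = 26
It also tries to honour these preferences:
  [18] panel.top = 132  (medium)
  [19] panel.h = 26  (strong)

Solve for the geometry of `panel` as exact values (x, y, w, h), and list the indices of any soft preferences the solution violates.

1. panel.x = 131  [footer.left = panel.left]
2. panel.w = 144  [footer.w = panel.w]
3. panel.y = 149  [panel.top = footer.bottom + 13]
4. panel.h = 26  [panel.h = 26]

panel = (x=131, y=149, w=144, h=26)
violated soft preferences: 18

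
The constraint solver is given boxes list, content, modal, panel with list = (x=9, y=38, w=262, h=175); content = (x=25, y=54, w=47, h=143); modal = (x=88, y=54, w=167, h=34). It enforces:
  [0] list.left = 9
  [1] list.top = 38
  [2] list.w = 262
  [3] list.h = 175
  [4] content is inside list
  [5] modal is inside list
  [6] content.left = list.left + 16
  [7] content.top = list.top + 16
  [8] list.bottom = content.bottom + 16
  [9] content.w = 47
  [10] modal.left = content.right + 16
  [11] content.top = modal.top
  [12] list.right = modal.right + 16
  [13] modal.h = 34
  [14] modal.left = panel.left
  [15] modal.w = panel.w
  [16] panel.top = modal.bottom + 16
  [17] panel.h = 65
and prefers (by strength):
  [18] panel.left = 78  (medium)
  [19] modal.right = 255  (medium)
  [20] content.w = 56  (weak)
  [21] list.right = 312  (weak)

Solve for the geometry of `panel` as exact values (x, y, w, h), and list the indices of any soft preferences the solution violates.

panel = (x=88, y=104, w=167, h=65)
violated soft preferences: 18, 20, 21

1. panel.x = 88  [modal.left = panel.left]
2. panel.w = 167  [modal.w = panel.w]
3. panel.y = 104  [panel.top = modal.bottom + 16]
4. panel.h = 65  [panel.h = 65]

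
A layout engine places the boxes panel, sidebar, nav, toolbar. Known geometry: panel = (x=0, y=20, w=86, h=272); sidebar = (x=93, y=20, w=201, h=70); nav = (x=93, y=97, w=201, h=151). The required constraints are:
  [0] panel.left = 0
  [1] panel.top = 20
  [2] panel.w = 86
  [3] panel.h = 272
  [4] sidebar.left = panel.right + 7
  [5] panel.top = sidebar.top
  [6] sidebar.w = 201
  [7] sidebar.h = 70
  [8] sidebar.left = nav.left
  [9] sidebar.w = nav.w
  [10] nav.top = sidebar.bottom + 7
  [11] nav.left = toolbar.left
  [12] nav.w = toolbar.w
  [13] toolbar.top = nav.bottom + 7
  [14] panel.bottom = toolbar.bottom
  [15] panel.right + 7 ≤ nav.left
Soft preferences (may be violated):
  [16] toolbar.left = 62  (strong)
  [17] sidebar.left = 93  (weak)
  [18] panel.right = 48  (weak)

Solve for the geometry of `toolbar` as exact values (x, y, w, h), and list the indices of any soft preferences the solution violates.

1. toolbar.x = 93  [nav.left = toolbar.left]
2. toolbar.w = 201  [nav.w = toolbar.w]
3. toolbar.y = 255  [toolbar.top = nav.bottom + 7]
4. toolbar.h = 37  [panel.bottom = toolbar.bottom]

toolbar = (x=93, y=255, w=201, h=37)
violated soft preferences: 16, 18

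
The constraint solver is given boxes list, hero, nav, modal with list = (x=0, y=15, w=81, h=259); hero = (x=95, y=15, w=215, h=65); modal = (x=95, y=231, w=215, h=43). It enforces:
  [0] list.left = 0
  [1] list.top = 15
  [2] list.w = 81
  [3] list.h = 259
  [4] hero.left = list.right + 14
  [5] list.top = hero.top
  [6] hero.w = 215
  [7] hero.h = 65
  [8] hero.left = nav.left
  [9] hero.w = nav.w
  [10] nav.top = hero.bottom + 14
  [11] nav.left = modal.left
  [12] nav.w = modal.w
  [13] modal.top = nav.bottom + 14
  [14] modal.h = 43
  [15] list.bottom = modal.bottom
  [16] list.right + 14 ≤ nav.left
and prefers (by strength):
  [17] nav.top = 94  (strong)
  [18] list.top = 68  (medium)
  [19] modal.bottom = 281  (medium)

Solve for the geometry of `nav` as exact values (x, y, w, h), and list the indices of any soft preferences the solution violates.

nav = (x=95, y=94, w=215, h=123)
violated soft preferences: 18, 19

1. nav.x = 95  [hero.left = nav.left]
2. nav.w = 215  [hero.w = nav.w]
3. nav.y = 94  [nav.top = hero.bottom + 14]
4. nav.h = 123  [modal.top = nav.bottom + 14]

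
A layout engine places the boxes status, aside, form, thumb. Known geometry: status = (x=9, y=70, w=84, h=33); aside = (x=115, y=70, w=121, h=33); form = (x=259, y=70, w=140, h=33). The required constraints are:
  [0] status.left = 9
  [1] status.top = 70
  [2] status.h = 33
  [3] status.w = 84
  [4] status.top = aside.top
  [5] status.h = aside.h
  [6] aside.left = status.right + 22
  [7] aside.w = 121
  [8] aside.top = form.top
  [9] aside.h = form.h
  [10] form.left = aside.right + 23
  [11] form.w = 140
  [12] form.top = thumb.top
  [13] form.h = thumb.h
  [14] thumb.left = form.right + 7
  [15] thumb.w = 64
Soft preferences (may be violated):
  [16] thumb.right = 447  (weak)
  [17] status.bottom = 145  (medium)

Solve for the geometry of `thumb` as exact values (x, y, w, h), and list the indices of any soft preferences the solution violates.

thumb = (x=406, y=70, w=64, h=33)
violated soft preferences: 16, 17

1. thumb.y = 70  [form.top = thumb.top]
2. thumb.h = 33  [form.h = thumb.h]
3. thumb.x = 406  [thumb.left = form.right + 7]
4. thumb.w = 64  [thumb.w = 64]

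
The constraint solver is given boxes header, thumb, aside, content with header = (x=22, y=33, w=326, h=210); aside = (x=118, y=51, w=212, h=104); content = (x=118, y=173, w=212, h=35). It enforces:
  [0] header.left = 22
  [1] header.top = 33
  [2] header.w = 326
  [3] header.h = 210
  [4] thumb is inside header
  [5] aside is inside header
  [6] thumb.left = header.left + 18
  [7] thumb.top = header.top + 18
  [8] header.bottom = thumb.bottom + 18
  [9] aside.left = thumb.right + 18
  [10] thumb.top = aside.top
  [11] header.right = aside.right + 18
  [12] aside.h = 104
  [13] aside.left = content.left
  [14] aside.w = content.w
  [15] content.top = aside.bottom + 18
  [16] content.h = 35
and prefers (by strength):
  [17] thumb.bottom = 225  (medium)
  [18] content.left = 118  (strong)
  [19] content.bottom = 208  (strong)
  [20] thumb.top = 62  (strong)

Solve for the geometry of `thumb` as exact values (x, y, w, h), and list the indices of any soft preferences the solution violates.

thumb = (x=40, y=51, w=60, h=174)
violated soft preferences: 20

1. thumb.x = 40  [thumb.left = header.left + 18]
2. thumb.y = 51  [thumb.top = header.top + 18]
3. thumb.h = 174  [header.bottom = thumb.bottom + 18]
4. thumb.w = 60  [aside.left = thumb.right + 18]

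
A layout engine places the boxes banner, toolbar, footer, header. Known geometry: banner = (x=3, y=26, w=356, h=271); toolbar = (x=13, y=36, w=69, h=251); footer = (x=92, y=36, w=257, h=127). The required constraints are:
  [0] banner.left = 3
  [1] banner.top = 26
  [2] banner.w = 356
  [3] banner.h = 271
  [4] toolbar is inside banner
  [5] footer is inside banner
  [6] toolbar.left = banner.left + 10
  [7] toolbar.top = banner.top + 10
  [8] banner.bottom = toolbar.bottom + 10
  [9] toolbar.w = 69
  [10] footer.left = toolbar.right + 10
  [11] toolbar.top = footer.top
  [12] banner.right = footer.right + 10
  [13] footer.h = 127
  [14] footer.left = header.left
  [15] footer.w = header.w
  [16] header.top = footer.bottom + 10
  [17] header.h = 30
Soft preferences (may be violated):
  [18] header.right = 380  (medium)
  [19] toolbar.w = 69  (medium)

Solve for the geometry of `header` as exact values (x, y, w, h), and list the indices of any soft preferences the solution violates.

1. header.x = 92  [footer.left = header.left]
2. header.w = 257  [footer.w = header.w]
3. header.y = 173  [header.top = footer.bottom + 10]
4. header.h = 30  [header.h = 30]

header = (x=92, y=173, w=257, h=30)
violated soft preferences: 18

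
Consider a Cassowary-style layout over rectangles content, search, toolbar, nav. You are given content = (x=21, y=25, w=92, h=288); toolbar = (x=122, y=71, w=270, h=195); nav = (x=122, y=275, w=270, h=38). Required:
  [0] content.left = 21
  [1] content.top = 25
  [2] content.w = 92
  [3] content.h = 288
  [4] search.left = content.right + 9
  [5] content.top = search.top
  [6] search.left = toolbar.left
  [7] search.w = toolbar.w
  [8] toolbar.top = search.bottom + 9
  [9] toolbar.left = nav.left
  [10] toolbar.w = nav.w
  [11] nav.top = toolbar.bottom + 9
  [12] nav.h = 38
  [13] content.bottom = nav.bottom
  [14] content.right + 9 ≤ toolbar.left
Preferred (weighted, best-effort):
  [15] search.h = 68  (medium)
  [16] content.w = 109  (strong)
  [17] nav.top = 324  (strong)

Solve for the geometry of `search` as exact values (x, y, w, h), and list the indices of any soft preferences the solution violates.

search = (x=122, y=25, w=270, h=37)
violated soft preferences: 15, 16, 17

1. search.x = 122  [search.left = content.right + 9]
2. search.y = 25  [content.top = search.top]
3. search.w = 270  [search.w = toolbar.w]
4. search.h = 37  [toolbar.top = search.bottom + 9]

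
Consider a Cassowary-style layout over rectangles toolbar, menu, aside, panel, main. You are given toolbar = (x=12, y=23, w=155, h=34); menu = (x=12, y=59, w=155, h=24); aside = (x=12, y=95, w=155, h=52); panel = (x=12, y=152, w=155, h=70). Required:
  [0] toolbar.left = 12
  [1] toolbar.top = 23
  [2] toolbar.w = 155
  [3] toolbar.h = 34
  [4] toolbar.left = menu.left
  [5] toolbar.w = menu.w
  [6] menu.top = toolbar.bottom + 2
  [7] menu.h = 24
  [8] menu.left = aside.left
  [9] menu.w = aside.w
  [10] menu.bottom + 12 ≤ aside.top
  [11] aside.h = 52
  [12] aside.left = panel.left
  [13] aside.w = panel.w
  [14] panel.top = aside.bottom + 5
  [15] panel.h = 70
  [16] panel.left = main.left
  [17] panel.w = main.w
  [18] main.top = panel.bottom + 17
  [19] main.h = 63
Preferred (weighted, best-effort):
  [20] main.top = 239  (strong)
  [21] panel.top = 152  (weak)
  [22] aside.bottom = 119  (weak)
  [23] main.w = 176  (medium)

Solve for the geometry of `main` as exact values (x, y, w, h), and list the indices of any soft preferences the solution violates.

main = (x=12, y=239, w=155, h=63)
violated soft preferences: 22, 23

1. main.x = 12  [panel.left = main.left]
2. main.w = 155  [panel.w = main.w]
3. main.y = 239  [main.top = panel.bottom + 17]
4. main.h = 63  [main.h = 63]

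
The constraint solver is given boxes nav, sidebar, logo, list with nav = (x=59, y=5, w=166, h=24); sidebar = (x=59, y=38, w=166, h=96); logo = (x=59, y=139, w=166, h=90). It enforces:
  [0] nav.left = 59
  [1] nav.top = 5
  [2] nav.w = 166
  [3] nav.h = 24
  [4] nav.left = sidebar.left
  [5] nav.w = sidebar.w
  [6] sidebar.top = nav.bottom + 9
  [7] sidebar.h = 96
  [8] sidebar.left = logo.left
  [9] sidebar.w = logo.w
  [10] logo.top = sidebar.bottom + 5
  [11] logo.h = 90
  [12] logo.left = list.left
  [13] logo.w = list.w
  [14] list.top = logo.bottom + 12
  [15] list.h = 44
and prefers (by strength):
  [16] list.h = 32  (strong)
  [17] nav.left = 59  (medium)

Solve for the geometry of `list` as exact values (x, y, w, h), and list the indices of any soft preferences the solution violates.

list = (x=59, y=241, w=166, h=44)
violated soft preferences: 16

1. list.x = 59  [logo.left = list.left]
2. list.w = 166  [logo.w = list.w]
3. list.y = 241  [list.top = logo.bottom + 12]
4. list.h = 44  [list.h = 44]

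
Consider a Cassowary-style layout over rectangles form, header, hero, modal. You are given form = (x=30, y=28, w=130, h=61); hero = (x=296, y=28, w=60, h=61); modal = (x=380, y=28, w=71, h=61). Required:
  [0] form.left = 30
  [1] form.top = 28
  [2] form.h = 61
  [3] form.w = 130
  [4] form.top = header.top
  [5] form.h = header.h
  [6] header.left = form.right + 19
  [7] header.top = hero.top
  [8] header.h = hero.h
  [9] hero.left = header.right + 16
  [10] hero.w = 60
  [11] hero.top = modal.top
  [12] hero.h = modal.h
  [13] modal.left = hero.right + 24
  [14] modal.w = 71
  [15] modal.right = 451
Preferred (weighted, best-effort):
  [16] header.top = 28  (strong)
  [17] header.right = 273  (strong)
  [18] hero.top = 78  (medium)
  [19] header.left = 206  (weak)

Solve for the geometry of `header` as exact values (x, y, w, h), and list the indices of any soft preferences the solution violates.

header = (x=179, y=28, w=101, h=61)
violated soft preferences: 17, 18, 19

1. header.y = 28  [form.top = header.top]
2. header.h = 61  [form.h = header.h]
3. header.x = 179  [header.left = form.right + 19]
4. header.w = 101  [hero.left = header.right + 16]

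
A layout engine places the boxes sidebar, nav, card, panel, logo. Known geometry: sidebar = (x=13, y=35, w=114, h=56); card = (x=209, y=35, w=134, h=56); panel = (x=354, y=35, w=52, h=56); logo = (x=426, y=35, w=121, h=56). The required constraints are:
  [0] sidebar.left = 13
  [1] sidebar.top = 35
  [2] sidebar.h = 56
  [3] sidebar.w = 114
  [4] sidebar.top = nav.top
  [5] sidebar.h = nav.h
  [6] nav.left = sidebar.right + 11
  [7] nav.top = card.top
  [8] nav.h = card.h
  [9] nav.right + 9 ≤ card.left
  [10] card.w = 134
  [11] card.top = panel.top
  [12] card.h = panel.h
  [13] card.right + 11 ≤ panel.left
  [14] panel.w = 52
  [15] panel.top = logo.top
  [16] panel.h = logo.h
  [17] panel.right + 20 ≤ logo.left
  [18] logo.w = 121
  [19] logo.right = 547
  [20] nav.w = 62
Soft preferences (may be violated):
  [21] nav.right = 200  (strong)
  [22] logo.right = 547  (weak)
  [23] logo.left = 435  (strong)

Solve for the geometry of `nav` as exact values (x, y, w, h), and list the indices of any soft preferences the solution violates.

nav = (x=138, y=35, w=62, h=56)
violated soft preferences: 23

1. nav.y = 35  [sidebar.top = nav.top]
2. nav.h = 56  [sidebar.h = nav.h]
3. nav.x = 138  [nav.left = sidebar.right + 11]
4. nav.w = 62  [nav.w = 62]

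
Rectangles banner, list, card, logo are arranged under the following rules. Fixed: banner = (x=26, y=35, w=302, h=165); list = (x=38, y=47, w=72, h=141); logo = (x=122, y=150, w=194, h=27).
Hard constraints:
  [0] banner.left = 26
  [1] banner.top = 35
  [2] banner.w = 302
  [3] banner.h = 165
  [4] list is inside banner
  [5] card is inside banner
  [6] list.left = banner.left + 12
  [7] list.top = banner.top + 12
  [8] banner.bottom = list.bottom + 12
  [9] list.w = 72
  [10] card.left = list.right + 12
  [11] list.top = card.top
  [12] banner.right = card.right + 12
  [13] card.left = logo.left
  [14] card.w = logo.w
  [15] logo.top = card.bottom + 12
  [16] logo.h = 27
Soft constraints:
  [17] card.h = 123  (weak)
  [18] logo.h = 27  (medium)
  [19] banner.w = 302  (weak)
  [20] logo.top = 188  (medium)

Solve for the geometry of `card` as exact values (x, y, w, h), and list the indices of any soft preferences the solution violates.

card = (x=122, y=47, w=194, h=91)
violated soft preferences: 17, 20

1. card.x = 122  [card.left = list.right + 12]
2. card.y = 47  [list.top = card.top]
3. card.w = 194  [banner.right = card.right + 12]
4. card.h = 91  [logo.top = card.bottom + 12]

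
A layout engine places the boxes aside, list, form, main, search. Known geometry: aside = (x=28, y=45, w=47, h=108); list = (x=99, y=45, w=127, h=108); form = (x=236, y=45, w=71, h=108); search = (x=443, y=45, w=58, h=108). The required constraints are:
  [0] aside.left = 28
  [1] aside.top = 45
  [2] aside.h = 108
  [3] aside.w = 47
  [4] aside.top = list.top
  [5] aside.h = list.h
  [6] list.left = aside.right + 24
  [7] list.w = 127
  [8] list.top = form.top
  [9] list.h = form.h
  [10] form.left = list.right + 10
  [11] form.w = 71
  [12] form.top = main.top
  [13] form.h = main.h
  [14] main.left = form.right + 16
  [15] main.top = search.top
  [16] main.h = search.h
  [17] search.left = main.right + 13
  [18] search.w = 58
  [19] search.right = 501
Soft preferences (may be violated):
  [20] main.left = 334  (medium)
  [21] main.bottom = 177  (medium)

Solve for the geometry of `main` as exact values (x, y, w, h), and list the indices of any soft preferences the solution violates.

1. main.y = 45  [form.top = main.top]
2. main.h = 108  [form.h = main.h]
3. main.x = 323  [main.left = form.right + 16]
4. main.w = 107  [search.left = main.right + 13]

main = (x=323, y=45, w=107, h=108)
violated soft preferences: 20, 21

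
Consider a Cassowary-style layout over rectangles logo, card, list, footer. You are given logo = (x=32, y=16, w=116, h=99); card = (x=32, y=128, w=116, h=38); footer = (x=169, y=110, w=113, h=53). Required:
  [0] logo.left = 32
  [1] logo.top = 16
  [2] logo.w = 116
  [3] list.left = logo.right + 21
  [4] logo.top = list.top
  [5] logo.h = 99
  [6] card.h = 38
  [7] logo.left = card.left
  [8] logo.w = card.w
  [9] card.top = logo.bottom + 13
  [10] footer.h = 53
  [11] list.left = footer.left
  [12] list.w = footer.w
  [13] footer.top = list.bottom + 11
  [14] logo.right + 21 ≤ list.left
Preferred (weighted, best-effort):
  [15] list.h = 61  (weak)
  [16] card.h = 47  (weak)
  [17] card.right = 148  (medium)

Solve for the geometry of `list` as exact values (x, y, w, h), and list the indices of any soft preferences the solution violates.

1. list.x = 169  [list.left = logo.right + 21]
2. list.y = 16  [logo.top = list.top]
3. list.w = 113  [list.w = footer.w]
4. list.h = 83  [footer.top = list.bottom + 11]

list = (x=169, y=16, w=113, h=83)
violated soft preferences: 15, 16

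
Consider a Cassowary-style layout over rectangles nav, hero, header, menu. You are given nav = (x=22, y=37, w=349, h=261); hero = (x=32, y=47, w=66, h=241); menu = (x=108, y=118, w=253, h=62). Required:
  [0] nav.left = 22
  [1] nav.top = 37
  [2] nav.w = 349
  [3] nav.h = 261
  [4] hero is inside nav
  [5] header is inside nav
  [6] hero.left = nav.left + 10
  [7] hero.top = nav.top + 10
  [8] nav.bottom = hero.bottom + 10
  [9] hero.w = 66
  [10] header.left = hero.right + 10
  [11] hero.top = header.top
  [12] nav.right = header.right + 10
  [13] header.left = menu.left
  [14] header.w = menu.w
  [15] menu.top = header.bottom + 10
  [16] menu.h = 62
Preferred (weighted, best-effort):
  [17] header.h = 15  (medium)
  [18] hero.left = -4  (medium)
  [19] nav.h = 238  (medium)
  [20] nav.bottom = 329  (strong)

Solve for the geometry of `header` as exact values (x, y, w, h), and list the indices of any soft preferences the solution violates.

1. header.x = 108  [header.left = hero.right + 10]
2. header.y = 47  [hero.top = header.top]
3. header.w = 253  [nav.right = header.right + 10]
4. header.h = 61  [menu.top = header.bottom + 10]

header = (x=108, y=47, w=253, h=61)
violated soft preferences: 17, 18, 19, 20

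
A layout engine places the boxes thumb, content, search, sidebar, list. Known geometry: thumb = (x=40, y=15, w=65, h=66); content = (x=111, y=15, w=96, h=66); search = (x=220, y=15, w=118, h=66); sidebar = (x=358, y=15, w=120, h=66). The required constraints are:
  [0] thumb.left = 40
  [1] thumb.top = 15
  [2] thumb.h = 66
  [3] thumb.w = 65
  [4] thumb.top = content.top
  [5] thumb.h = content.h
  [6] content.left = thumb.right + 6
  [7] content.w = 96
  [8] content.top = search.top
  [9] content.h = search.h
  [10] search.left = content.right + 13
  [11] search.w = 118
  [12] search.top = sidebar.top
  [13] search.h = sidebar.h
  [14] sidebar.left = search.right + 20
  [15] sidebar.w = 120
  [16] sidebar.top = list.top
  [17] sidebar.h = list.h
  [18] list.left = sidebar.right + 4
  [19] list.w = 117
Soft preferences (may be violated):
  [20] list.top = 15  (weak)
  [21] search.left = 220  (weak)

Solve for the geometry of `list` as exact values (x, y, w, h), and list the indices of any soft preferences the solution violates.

list = (x=482, y=15, w=117, h=66)
violated soft preferences: none

1. list.y = 15  [sidebar.top = list.top]
2. list.h = 66  [sidebar.h = list.h]
3. list.x = 482  [list.left = sidebar.right + 4]
4. list.w = 117  [list.w = 117]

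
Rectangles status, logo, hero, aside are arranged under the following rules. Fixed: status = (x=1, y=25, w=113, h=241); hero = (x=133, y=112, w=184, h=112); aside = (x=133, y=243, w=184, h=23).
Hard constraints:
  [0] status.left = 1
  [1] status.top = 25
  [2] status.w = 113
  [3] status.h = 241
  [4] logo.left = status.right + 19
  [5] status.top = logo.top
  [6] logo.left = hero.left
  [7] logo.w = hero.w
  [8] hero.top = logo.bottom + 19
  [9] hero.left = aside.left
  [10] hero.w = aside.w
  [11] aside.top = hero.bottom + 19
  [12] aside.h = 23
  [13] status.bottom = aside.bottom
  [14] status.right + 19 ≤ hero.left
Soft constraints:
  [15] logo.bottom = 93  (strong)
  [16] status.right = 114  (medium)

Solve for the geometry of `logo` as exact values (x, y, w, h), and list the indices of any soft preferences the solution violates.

1. logo.x = 133  [logo.left = status.right + 19]
2. logo.y = 25  [status.top = logo.top]
3. logo.w = 184  [logo.w = hero.w]
4. logo.h = 68  [hero.top = logo.bottom + 19]

logo = (x=133, y=25, w=184, h=68)
violated soft preferences: none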